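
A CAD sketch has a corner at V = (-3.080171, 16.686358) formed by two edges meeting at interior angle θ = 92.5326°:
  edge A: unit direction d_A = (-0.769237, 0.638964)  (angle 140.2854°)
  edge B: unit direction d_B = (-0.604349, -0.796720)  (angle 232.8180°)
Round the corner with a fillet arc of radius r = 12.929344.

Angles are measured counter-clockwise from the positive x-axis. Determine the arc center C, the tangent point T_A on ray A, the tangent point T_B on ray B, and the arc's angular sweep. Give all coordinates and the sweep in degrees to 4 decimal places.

center=(-20.8571,14.6447) T_A=(-12.5957,24.5904) T_B=(-10.5560,6.8308) sweep=87.4674

bisector direction at 186.5517° = (-0.993469,-0.114100)
center distance |VC| = r/sin(θ/2) = 12.929344/sin(46.2663°) = 17.893783
C = V + |VC|·bis = (-20.8571,14.6447)
T_A = V + ((C−V)·d_A)·d_A = V + 12.3701·d_A = (-12.5957,24.5904)
T_B = V + ((C−V)·d_B)·d_B = V + 12.3701·d_B = (-10.5560,6.8308)
sweep = 180° − θ = 87.4674°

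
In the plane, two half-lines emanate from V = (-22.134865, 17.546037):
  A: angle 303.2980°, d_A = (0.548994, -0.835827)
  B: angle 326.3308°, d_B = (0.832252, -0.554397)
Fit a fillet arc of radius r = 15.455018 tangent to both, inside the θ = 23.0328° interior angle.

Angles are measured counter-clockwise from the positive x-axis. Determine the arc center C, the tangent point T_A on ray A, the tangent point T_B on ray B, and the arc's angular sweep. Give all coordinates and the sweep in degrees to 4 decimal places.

bisector direction at 314.8144° = (0.704813,-0.709394)
center distance |VC| = r/sin(θ/2) = 15.455018/sin(11.5164°) = 77.411173
C = V + |VC|·bis = (32.4255,-37.3690)
T_A = V + ((C−V)·d_A)·d_A = V + 75.8527·d_A = (19.5078,-45.8537)
T_B = V + ((C−V)·d_B)·d_B = V + 75.8527·d_B = (40.9937,-24.5065)
sweep = 180° − θ = 156.9672°

center=(32.4255,-37.3690) T_A=(19.5078,-45.8537) T_B=(40.9937,-24.5065) sweep=156.9672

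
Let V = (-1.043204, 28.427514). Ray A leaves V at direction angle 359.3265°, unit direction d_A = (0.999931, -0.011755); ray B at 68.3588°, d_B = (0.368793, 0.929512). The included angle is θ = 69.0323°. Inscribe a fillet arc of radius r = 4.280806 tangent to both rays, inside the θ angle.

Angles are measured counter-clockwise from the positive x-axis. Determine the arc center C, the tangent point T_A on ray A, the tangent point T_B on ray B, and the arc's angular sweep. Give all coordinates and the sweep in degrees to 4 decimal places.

center=(5.2315,32.6349) T_A=(5.1812,28.3543) T_B=(1.2525,34.2136) sweep=110.9677

bisector direction at 33.8426° = (0.830570,0.556914)
center distance |VC| = r/sin(θ/2) = 4.280806/sin(34.5162°) = 7.554739
C = V + |VC|·bis = (5.2315,32.6349)
T_A = V + ((C−V)·d_A)·d_A = V + 6.2249·d_A = (5.1812,28.3543)
T_B = V + ((C−V)·d_B)·d_B = V + 6.2249·d_B = (1.2525,34.2136)
sweep = 180° − θ = 110.9677°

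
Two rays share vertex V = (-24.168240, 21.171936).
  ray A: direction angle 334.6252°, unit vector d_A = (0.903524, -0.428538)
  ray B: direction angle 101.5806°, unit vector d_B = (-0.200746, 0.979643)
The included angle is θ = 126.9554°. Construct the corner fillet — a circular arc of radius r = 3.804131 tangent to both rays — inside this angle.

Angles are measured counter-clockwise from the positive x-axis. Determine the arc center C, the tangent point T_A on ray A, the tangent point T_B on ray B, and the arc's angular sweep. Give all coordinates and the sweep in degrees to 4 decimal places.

bisector direction at 38.1029° = (0.786904,0.617076)
center distance |VC| = r/sin(θ/2) = 3.804131/sin(63.4777°) = 4.251563
C = V + |VC|·bis = (-20.8227,23.7955)
T_A = V + ((C−V)·d_A)·d_A = V + 1.8985·d_A = (-22.4529,20.3583)
T_B = V + ((C−V)·d_B)·d_B = V + 1.8985·d_B = (-24.5494,23.0318)
sweep = 180° − θ = 53.0446°

center=(-20.8227,23.7955) T_A=(-22.4529,20.3583) T_B=(-24.5494,23.0318) sweep=53.0446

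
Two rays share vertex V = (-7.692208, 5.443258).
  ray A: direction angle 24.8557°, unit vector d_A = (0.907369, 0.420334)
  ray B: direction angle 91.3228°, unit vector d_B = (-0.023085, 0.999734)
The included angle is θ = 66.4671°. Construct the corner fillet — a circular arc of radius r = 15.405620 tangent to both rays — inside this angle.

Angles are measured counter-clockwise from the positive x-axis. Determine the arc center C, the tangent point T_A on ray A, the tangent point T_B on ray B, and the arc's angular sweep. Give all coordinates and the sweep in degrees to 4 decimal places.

bisector direction at 58.0893° = (0.528598,0.848873)
center distance |VC| = r/sin(θ/2) = 15.405620/sin(33.2336°) = 28.109721
C = V + |VC|·bis = (7.1665,29.3048)
T_A = V + ((C−V)·d_A)·d_A = V + 23.5122·d_A = (13.6420,15.3262)
T_B = V + ((C−V)·d_B)·d_B = V + 23.5122·d_B = (-8.2350,28.9492)
sweep = 180° − θ = 113.5329°

center=(7.1665,29.3048) T_A=(13.6420,15.3262) T_B=(-8.2350,28.9492) sweep=113.5329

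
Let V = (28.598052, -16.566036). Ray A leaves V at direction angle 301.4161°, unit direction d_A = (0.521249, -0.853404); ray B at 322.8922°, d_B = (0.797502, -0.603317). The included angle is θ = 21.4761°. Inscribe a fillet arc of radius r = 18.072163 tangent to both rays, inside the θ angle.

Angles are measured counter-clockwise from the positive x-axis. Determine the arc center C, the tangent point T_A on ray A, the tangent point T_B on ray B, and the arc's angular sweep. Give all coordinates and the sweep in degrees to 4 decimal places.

bisector direction at 312.1542° = (0.671128,-0.741342)
center distance |VC| = r/sin(θ/2) = 18.072163/sin(10.7380°) = 96.995748
C = V + |VC|·bis = (93.6946,-88.4730)
T_A = V + ((C−V)·d_A)·d_A = V + 95.2973·d_A = (78.2717,-97.8932)
T_B = V + ((C−V)·d_B)·d_B = V + 95.2973·d_B = (104.5978,-74.0605)
sweep = 180° − θ = 158.5239°

center=(93.6946,-88.4730) T_A=(78.2717,-97.8932) T_B=(104.5978,-74.0605) sweep=158.5239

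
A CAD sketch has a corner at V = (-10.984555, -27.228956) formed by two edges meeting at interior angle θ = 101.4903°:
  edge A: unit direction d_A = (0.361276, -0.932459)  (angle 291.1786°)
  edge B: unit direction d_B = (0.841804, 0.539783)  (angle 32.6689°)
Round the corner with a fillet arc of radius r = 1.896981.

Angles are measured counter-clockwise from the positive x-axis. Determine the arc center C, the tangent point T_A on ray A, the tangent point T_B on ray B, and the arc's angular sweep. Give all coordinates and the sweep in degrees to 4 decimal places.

bisector direction at 341.9238° = (0.950644,-0.310282)
center distance |VC| = r/sin(θ/2) = 1.896981/sin(50.7452°) = 2.449807
C = V + |VC|·bis = (-8.6557,-27.9891)
T_A = V + ((C−V)·d_A)·d_A = V + 1.5502·d_A = (-10.4245,-28.6744)
T_B = V + ((C−V)·d_B)·d_B = V + 1.5502·d_B = (-9.6796,-26.3922)
sweep = 180° − θ = 78.5097°

center=(-8.6557,-27.9891) T_A=(-10.4245,-28.6744) T_B=(-9.6796,-26.3922) sweep=78.5097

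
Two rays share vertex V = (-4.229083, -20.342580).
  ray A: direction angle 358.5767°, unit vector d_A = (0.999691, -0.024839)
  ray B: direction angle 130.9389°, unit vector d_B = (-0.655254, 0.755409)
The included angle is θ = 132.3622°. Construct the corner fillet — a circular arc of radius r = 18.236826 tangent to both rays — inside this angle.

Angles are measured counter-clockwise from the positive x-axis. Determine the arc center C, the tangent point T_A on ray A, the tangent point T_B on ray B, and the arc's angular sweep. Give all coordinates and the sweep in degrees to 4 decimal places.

bisector direction at 64.7578° = (0.426446,0.904513)
center distance |VC| = r/sin(θ/2) = 18.236826/sin(66.1811°) = 19.934737
C = V + |VC|·bis = (4.2720,-2.3113)
T_A = V + ((C−V)·d_A)·d_A = V + 8.0506·d_A = (3.8190,-20.5425)
T_B = V + ((C−V)·d_B)·d_B = V + 8.0506·d_B = (-9.5043,-14.2611)
sweep = 180° − θ = 47.6378°

center=(4.2720,-2.3113) T_A=(3.8190,-20.5425) T_B=(-9.5043,-14.2611) sweep=47.6378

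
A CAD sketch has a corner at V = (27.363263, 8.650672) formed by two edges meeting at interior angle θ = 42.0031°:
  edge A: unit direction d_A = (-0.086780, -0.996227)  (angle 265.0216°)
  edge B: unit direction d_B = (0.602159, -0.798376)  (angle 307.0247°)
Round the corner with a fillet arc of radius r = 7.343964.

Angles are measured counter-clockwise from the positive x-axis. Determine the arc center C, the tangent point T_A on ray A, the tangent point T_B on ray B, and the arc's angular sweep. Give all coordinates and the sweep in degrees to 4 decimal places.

center=(33.0194,-11.0446) T_A=(25.7031,-10.4073) T_B=(38.8826,-6.6224) sweep=137.9969

bisector direction at 286.0231° = (0.276026,-0.961150)
center distance |VC| = r/sin(θ/2) = 7.343964/sin(21.0016°) = 20.491359
C = V + |VC|·bis = (33.0194,-11.0446)
T_A = V + ((C−V)·d_A)·d_A = V + 19.1301·d_A = (25.7031,-10.4073)
T_B = V + ((C−V)·d_B)·d_B = V + 19.1301·d_B = (38.8826,-6.6224)
sweep = 180° − θ = 137.9969°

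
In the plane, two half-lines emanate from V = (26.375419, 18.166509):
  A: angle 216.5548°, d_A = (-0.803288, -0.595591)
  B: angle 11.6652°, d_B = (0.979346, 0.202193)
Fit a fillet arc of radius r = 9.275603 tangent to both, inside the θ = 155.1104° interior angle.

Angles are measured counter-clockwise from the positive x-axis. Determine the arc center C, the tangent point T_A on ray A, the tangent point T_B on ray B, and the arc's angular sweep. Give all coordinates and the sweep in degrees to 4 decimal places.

bisector direction at 294.1100° = (0.408490,-0.912763)
center distance |VC| = r/sin(θ/2) = 9.275603/sin(77.5552°) = 9.498786
C = V + |VC|·bis = (30.2556,9.4964)
T_A = V + ((C−V)·d_A)·d_A = V + 2.0470·d_A = (24.7311,16.9473)
T_B = V + ((C−V)·d_B)·d_B = V + 2.0470·d_B = (28.3801,18.5804)
sweep = 180° − θ = 24.8896°

center=(30.2556,9.4964) T_A=(24.7311,16.9473) T_B=(28.3801,18.5804) sweep=24.8896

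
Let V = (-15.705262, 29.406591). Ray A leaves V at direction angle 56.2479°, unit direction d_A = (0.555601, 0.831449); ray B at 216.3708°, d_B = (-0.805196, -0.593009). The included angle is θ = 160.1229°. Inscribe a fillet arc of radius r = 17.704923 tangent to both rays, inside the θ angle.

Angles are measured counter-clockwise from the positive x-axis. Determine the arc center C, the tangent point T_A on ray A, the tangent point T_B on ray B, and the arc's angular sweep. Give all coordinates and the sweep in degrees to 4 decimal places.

bisector direction at 136.3093° = (-0.723080,0.690764)
center distance |VC| = r/sin(θ/2) = 17.704923/sin(80.0614°) = 17.974661
C = V + |VC|·bis = (-28.7024,41.8228)
T_A = V + ((C−V)·d_A)·d_A = V + 3.1023·d_A = (-13.9816,31.9860)
T_B = V + ((C−V)·d_B)·d_B = V + 3.1023·d_B = (-18.2032,27.5669)
sweep = 180° − θ = 19.8771°

center=(-28.7024,41.8228) T_A=(-13.9816,31.9860) T_B=(-18.2032,27.5669) sweep=19.8771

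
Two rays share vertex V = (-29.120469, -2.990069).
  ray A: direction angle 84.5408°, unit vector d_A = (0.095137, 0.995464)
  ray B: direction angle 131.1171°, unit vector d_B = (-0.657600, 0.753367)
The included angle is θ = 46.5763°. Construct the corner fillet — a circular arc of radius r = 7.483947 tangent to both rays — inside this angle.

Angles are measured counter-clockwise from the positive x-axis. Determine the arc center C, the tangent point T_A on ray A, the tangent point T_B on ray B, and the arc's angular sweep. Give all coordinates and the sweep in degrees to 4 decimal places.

bisector direction at 107.8290° = (-0.306176,0.951975)
center distance |VC| = r/sin(θ/2) = 7.483947/sin(23.2882°) = 18.929663
C = V + |VC|·bis = (-34.9163,15.0305)
T_A = V + ((C−V)·d_A)·d_A = V + 17.3874·d_A = (-27.4663,14.3185)
T_B = V + ((C−V)·d_B)·d_B = V + 17.3874·d_B = (-40.5544,10.1090)
sweep = 180° − θ = 133.4237°

center=(-34.9163,15.0305) T_A=(-27.4663,14.3185) T_B=(-40.5544,10.1090) sweep=133.4237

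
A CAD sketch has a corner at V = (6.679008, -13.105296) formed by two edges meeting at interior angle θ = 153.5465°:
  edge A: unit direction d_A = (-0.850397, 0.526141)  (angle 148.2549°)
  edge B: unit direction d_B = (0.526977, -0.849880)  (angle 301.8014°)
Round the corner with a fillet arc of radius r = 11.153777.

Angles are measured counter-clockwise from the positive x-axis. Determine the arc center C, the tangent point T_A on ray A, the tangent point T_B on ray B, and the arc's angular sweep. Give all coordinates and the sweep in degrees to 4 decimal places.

bisector direction at 225.0282° = (-0.706759,-0.707454)
center distance |VC| = r/sin(θ/2) = 11.153777/sin(76.7733°) = 11.457725
C = V + |VC|·bis = (-1.4188,-21.2111)
T_A = V + ((C−V)·d_A)·d_A = V + 2.6216·d_A = (4.4496,-11.7260)
T_B = V + ((C−V)·d_B)·d_B = V + 2.6216·d_B = (8.0605,-15.3333)
sweep = 180° − θ = 26.4535°

center=(-1.4188,-21.2111) T_A=(4.4496,-11.7260) T_B=(8.0605,-15.3333) sweep=26.4535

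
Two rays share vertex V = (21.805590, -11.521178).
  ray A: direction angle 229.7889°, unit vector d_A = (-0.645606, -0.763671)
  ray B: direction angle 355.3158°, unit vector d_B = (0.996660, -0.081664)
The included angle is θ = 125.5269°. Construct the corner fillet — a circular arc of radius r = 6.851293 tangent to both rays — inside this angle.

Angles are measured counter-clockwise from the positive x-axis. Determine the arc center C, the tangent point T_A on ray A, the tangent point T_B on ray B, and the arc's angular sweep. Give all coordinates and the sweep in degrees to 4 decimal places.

center=(24.7609,-18.6376) T_A=(19.5288,-14.2144) T_B=(25.3204,-11.8092) sweep=54.4731

bisector direction at 292.5524° = (0.383527,-0.923529)
center distance |VC| = r/sin(θ/2) = 6.851293/sin(62.7634°) = 7.705661
C = V + |VC|·bis = (24.7609,-18.6376)
T_A = V + ((C−V)·d_A)·d_A = V + 3.5266·d_A = (19.5288,-14.2144)
T_B = V + ((C−V)·d_B)·d_B = V + 3.5266·d_B = (25.3204,-11.8092)
sweep = 180° − θ = 54.4731°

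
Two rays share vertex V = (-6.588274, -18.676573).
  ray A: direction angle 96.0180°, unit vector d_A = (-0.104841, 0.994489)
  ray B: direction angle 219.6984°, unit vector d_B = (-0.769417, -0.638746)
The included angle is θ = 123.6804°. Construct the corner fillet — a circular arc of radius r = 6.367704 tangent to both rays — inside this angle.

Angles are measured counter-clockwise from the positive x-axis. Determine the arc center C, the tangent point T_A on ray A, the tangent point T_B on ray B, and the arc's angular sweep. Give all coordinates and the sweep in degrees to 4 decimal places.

center=(-13.2782,-15.9544) T_A=(-6.9456,-15.2868) T_B=(-9.2109,-20.8538) sweep=56.3196

bisector direction at 157.8582° = (-0.926254,0.376900)
center distance |VC| = r/sin(θ/2) = 6.367704/sin(61.8402°) = 7.222610
C = V + |VC|·bis = (-13.2782,-15.9544)
T_A = V + ((C−V)·d_A)·d_A = V + 3.4086·d_A = (-6.9456,-15.2868)
T_B = V + ((C−V)·d_B)·d_B = V + 3.4086·d_B = (-9.2109,-20.8538)
sweep = 180° − θ = 56.3196°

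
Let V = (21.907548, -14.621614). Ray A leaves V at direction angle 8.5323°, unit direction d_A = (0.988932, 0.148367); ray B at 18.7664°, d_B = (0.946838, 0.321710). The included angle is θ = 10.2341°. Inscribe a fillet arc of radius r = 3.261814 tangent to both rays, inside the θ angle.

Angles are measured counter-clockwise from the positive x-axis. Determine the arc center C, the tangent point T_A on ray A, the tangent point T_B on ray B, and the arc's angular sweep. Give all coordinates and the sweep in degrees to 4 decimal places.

bisector direction at 13.6494° = (0.971758,0.235979)
center distance |VC| = r/sin(θ/2) = 3.261814/sin(5.1170°) = 36.571237
C = V + |VC|·bis = (57.4459,-5.9916)
T_A = V + ((C−V)·d_A)·d_A = V + 36.4255·d_A = (57.9299,-9.2173)
T_B = V + ((C−V)·d_B)·d_B = V + 36.4255·d_B = (56.3966,-2.9032)
sweep = 180° − θ = 169.7659°

center=(57.4459,-5.9916) T_A=(57.9299,-9.2173) T_B=(56.3966,-2.9032) sweep=169.7659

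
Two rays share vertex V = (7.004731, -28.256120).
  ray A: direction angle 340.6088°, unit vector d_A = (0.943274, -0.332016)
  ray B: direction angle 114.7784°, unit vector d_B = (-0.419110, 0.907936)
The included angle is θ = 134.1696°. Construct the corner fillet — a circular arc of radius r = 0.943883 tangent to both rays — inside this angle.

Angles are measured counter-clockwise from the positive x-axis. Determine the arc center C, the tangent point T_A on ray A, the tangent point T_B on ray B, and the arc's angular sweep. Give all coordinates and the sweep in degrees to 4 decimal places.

bisector direction at 47.6936° = (0.673095,0.739556)
center distance |VC| = r/sin(θ/2) = 0.943883/sin(67.0848°) = 1.024754
C = V + |VC|·bis = (7.6945,-27.4983)
T_A = V + ((C−V)·d_A)·d_A = V + 0.3990·d_A = (7.3811,-28.3886)
T_B = V + ((C−V)·d_B)·d_B = V + 0.3990·d_B = (6.8375,-27.8938)
sweep = 180° − θ = 45.8304°

center=(7.6945,-27.4983) T_A=(7.3811,-28.3886) T_B=(6.8375,-27.8938) sweep=45.8304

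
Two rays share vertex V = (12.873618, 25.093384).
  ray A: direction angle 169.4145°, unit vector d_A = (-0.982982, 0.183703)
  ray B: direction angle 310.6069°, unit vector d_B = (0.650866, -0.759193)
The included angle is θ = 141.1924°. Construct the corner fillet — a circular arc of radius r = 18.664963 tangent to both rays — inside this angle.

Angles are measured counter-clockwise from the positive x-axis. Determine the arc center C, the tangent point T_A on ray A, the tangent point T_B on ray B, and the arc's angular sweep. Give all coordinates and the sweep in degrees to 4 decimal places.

bisector direction at 240.0107° = (-0.499838,-0.866119)
center distance |VC| = r/sin(θ/2) = 18.664963/sin(70.5962°) = 19.788964
C = V + |VC|·bis = (2.9823,7.9538)
T_A = V + ((C−V)·d_A)·d_A = V + 6.5744·d_A = (6.4111,26.3011)
T_B = V + ((C−V)·d_B)·d_B = V + 6.5744·d_B = (17.1526,20.1022)
sweep = 180° − θ = 38.8076°

center=(2.9823,7.9538) T_A=(6.4111,26.3011) T_B=(17.1526,20.1022) sweep=38.8076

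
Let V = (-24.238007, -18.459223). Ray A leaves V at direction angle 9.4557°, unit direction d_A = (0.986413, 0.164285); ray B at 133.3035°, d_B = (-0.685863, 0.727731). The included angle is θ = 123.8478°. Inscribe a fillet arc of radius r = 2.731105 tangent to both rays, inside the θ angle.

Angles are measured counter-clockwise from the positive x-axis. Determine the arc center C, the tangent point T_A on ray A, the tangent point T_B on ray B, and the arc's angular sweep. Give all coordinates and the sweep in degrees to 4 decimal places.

center=(-23.2497,-15.5259) T_A=(-22.8010,-18.2199) T_B=(-25.2372,-17.3991) sweep=56.1522

bisector direction at 71.3796° = (0.319297,0.947655)
center distance |VC| = r/sin(θ/2) = 2.731105/sin(61.9239°) = 3.095356
C = V + |VC|·bis = (-23.2497,-15.5259)
T_A = V + ((C−V)·d_A)·d_A = V + 1.4568·d_A = (-22.8010,-18.2199)
T_B = V + ((C−V)·d_B)·d_B = V + 1.4568·d_B = (-25.2372,-17.3991)
sweep = 180° − θ = 56.1522°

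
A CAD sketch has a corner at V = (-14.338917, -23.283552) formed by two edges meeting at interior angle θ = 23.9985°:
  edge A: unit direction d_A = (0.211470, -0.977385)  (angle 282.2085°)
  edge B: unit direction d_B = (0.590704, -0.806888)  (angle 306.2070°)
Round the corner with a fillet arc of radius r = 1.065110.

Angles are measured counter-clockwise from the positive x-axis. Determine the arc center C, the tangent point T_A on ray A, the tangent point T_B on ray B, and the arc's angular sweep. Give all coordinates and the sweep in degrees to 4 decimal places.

bisector direction at 294.2078° = (0.410046,-0.912065)
center distance |VC| = r/sin(θ/2) = 1.065110/sin(11.9992°) = 5.123212
C = V + |VC|·bis = (-12.2382,-27.9563)
T_A = V + ((C−V)·d_A)·d_A = V + 5.0113·d_A = (-13.2792,-28.1815)
T_B = V + ((C−V)·d_B)·d_B = V + 5.0113·d_B = (-11.3787,-27.3271)
sweep = 180° − θ = 156.0015°

center=(-12.2382,-27.9563) T_A=(-13.2792,-28.1815) T_B=(-11.3787,-27.3271) sweep=156.0015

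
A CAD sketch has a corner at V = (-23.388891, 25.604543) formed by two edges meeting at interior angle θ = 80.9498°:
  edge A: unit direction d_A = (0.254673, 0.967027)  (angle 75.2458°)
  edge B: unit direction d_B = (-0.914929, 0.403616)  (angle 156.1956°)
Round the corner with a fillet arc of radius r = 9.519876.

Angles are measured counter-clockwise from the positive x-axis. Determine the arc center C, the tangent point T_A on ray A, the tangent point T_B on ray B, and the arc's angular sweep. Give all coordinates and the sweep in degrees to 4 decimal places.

bisector direction at 115.7207° = (-0.433985,0.900920)
center distance |VC| = r/sin(θ/2) = 9.519876/sin(40.4749°) = 14.665934
C = V + |VC|·bis = (-29.7537,38.8174)
T_A = V + ((C−V)·d_A)·d_A = V + 11.1562·d_A = (-20.5477,36.3929)
T_B = V + ((C−V)·d_B)·d_B = V + 11.1562·d_B = (-33.5961,30.1074)
sweep = 180° − θ = 99.0502°

center=(-29.7537,38.8174) T_A=(-20.5477,36.3929) T_B=(-33.5961,30.1074) sweep=99.0502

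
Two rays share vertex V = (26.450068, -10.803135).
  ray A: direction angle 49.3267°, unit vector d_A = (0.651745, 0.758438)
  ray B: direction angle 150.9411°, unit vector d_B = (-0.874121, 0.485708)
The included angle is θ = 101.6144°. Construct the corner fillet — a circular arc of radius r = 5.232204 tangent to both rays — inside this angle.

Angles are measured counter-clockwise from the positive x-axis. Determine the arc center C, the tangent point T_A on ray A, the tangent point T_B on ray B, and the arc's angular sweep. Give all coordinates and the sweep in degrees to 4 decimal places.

center=(25.2622,-4.1574) T_A=(29.2305,-7.5675) T_B=(22.7209,-8.7310) sweep=78.3856

bisector direction at 100.1339° = (-0.175949,0.984399)
center distance |VC| = r/sin(θ/2) = 5.232204/sin(50.8072°) = 6.751023
C = V + |VC|·bis = (25.2622,-4.1574)
T_A = V + ((C−V)·d_A)·d_A = V + 4.2662·d_A = (29.2305,-7.5675)
T_B = V + ((C−V)·d_B)·d_B = V + 4.2662·d_B = (22.7209,-8.7310)
sweep = 180° − θ = 78.3856°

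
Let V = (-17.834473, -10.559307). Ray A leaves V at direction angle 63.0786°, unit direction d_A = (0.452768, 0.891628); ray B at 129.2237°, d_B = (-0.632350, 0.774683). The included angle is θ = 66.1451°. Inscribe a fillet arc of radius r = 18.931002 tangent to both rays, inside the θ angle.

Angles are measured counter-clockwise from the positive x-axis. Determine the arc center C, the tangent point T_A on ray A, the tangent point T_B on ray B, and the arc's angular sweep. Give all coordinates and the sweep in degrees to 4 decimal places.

bisector direction at 96.1512° = (-0.107152,0.994243)
center distance |VC| = r/sin(θ/2) = 18.931002/sin(33.0725°) = 34.691191
C = V + |VC|·bis = (-21.5517,23.9322)
T_A = V + ((C−V)·d_A)·d_A = V + 29.0705·d_A = (-4.6723,15.3608)
T_B = V + ((C−V)·d_B)·d_B = V + 29.0705·d_B = (-36.2172,11.9611)
sweep = 180° − θ = 113.8549°

center=(-21.5517,23.9322) T_A=(-4.6723,15.3608) T_B=(-36.2172,11.9611) sweep=113.8549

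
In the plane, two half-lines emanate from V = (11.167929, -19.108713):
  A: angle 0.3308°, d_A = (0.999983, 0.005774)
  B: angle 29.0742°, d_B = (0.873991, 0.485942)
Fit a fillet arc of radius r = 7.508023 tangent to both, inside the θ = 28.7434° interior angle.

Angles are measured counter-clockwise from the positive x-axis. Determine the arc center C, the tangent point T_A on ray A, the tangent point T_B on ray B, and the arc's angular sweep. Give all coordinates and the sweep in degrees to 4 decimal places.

bisector direction at 14.7025° = (0.967257,0.253800)
center distance |VC| = r/sin(θ/2) = 7.508023/sin(14.3717°) = 30.248496
C = V + |VC|·bis = (40.4260,-11.4316)
T_A = V + ((C−V)·d_A)·d_A = V + 29.3019·d_A = (40.4693,-18.9395)
T_B = V + ((C−V)·d_B)·d_B = V + 29.3019·d_B = (36.7775,-4.8697)
sweep = 180° − θ = 151.2566°

center=(40.4260,-11.4316) T_A=(40.4693,-18.9395) T_B=(36.7775,-4.8697) sweep=151.2566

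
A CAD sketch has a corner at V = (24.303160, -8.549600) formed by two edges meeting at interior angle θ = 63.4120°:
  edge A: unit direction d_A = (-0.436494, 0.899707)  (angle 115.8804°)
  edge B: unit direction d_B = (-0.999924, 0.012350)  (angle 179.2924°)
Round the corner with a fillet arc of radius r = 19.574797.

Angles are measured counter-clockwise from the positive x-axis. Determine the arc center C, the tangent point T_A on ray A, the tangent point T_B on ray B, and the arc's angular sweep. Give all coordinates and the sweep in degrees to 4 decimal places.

center=(-7.1396,11.4150) T_A=(10.4720,19.9593) T_B=(-7.3813,-8.1583) sweep=116.5880

bisector direction at 147.5864° = (-0.844201,0.536027)
center distance |VC| = r/sin(θ/2) = 19.574797/sin(31.7060°) = 37.245546
C = V + |VC|·bis = (-7.1396,11.4150)
T_A = V + ((C−V)·d_A)·d_A = V + 31.6869·d_A = (10.4720,19.9593)
T_B = V + ((C−V)·d_B)·d_B = V + 31.6869·d_B = (-7.3813,-8.1583)
sweep = 180° − θ = 116.5880°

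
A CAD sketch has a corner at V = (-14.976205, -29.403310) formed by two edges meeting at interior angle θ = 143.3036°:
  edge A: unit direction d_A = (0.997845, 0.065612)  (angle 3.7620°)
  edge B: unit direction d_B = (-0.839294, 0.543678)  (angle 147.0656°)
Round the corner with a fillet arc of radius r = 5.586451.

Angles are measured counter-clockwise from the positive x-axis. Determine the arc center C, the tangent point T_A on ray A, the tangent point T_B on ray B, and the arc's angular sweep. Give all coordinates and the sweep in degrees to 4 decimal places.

bisector direction at 75.4138° = (0.251836,0.967770)
center distance |VC| = r/sin(θ/2) = 5.586451/sin(71.6518°) = 5.885673
C = V + |VC|·bis = (-13.4940,-23.7073)
T_A = V + ((C−V)·d_A)·d_A = V + 1.8528·d_A = (-13.1274,-29.2817)
T_B = V + ((C−V)·d_B)·d_B = V + 1.8528·d_B = (-16.5312,-28.3960)
sweep = 180° − θ = 36.6964°

center=(-13.4940,-23.7073) T_A=(-13.1274,-29.2817) T_B=(-16.5312,-28.3960) sweep=36.6964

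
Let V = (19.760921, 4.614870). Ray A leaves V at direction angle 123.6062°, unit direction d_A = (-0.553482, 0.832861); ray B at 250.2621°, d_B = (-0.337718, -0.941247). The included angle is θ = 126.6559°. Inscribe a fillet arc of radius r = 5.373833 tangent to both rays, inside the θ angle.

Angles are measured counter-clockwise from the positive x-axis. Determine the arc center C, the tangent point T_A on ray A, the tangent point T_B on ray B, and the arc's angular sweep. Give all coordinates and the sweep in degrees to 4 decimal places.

bisector direction at 186.9341° = (-0.992686,-0.120729)
center distance |VC| = r/sin(θ/2) = 5.373833/sin(63.3280°) = 6.013754
C = V + |VC|·bis = (13.7912,3.8888)
T_A = V + ((C−V)·d_A)·d_A = V + 2.6995·d_A = (18.2668,6.8632)
T_B = V + ((C−V)·d_B)·d_B = V + 2.6995·d_B = (18.8493,2.0740)
sweep = 180° − θ = 53.3441°

center=(13.7912,3.8888) T_A=(18.2668,6.8632) T_B=(18.8493,2.0740) sweep=53.3441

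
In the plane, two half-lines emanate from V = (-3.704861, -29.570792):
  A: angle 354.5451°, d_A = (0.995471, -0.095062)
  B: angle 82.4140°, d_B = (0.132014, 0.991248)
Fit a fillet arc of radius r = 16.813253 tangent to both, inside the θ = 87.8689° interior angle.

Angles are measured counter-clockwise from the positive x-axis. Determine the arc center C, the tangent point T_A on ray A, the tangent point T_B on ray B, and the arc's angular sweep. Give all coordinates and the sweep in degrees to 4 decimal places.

bisector direction at 38.4796° = (0.782830,0.622235)
center distance |VC| = r/sin(θ/2) = 16.813253/sin(43.9344°) = 24.232353
C = V + |VC|·bis = (15.2650,-14.4926)
T_A = V + ((C−V)·d_A)·d_A = V + 17.4505·d_A = (13.6667,-31.2297)
T_B = V + ((C−V)·d_B)·d_B = V + 17.4505·d_B = (-1.4011,-12.2730)
sweep = 180° − θ = 92.1311°

center=(15.2650,-14.4926) T_A=(13.6667,-31.2297) T_B=(-1.4011,-12.2730) sweep=92.1311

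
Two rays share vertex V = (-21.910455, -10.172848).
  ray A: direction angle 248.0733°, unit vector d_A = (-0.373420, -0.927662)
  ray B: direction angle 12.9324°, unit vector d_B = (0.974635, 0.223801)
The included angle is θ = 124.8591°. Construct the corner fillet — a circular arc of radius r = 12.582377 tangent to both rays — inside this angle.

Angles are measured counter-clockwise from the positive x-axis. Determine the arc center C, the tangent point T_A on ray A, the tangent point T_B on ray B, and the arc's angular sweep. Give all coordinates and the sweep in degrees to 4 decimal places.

bisector direction at 310.5029° = (0.649486,-0.760374)
center distance |VC| = r/sin(θ/2) = 12.582377/sin(62.4295°) = 14.194241
C = V + |VC|·bis = (-12.6915,-20.9658)
T_A = V + ((C−V)·d_A)·d_A = V + 6.5696·d_A = (-24.3637,-16.2673)
T_B = V + ((C−V)·d_B)·d_B = V + 6.5696·d_B = (-15.5074,-8.7026)
sweep = 180° − θ = 55.1409°

center=(-12.6915,-20.9658) T_A=(-24.3637,-16.2673) T_B=(-15.5074,-8.7026) sweep=55.1409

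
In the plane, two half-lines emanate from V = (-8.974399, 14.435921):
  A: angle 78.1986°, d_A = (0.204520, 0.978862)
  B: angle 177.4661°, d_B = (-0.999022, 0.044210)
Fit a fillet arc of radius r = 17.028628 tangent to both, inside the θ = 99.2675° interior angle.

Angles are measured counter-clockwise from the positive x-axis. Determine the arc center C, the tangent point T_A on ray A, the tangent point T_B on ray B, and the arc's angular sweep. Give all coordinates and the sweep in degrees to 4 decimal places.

bisector direction at 127.8323° = (-0.613353,0.789809)
center distance |VC| = r/sin(θ/2) = 17.028628/sin(49.6337°) = 22.349629
C = V + |VC|·bis = (-22.6826,32.0879)
T_A = V + ((C−V)·d_A)·d_A = V + 14.4752·d_A = (-6.0139,28.6052)
T_B = V + ((C−V)·d_B)·d_B = V + 14.4752·d_B = (-23.4355,15.0759)
sweep = 180° − θ = 80.7325°

center=(-22.6826,32.0879) T_A=(-6.0139,28.6052) T_B=(-23.4355,15.0759) sweep=80.7325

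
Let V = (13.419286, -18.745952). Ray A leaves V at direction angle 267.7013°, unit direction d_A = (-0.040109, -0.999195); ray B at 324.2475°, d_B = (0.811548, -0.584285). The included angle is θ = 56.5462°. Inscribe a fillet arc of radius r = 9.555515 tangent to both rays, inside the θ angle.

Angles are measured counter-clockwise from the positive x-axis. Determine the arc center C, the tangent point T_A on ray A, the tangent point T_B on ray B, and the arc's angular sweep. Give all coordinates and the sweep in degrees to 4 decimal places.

center=(22.2545,-36.8814) T_A=(12.7067,-36.4982) T_B=(27.8377,-29.1266) sweep=123.4538

bisector direction at 295.9744° = (0.437970,-0.898990)
center distance |VC| = r/sin(θ/2) = 9.555515/sin(28.2731°) = 20.173156
C = V + |VC|·bis = (22.2545,-36.8814)
T_A = V + ((C−V)·d_A)·d_A = V + 17.7665·d_A = (12.7067,-36.4982)
T_B = V + ((C−V)·d_B)·d_B = V + 17.7665·d_B = (27.8377,-29.1266)
sweep = 180° − θ = 123.4538°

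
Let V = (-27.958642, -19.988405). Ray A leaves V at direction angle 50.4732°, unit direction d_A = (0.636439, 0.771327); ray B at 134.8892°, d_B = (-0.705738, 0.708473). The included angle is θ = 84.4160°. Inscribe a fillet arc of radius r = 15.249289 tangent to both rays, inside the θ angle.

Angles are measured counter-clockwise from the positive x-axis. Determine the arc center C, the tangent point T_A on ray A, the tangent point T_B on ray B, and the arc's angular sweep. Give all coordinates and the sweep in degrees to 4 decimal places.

bisector direction at 92.6812° = (-0.046779,0.998905)
center distance |VC| = r/sin(θ/2) = 15.249289/sin(42.2080°) = 22.698339
C = V + |VC|·bis = (-29.0204,2.6851)
T_A = V + ((C−V)·d_A)·d_A = V + 16.8129·d_A = (-17.2583,-7.0202)
T_B = V + ((C−V)·d_B)·d_B = V + 16.8129·d_B = (-39.8241,-8.0769)
sweep = 180° − θ = 95.5840°

center=(-29.0204,2.6851) T_A=(-17.2583,-7.0202) T_B=(-39.8241,-8.0769) sweep=95.5840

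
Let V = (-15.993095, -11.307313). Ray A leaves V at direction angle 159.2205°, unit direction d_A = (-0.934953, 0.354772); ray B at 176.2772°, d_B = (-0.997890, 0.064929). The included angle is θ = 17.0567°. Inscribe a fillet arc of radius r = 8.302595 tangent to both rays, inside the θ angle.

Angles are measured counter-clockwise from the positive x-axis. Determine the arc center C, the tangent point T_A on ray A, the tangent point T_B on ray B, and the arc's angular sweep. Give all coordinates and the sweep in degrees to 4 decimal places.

bisector direction at 167.7488° = (-0.977227,0.212197)
center distance |VC| = r/sin(θ/2) = 8.302595/sin(8.5283°) = 55.985600
C = V + |VC|·bis = (-70.7037,0.5727)
T_A = V + ((C−V)·d_A)·d_A = V + 55.3665·d_A = (-67.7582,8.3352)
T_B = V + ((C−V)·d_B)·d_B = V + 55.3665·d_B = (-71.2428,-7.7124)
sweep = 180° − θ = 162.9433°

center=(-70.7037,0.5727) T_A=(-67.7582,8.3352) T_B=(-71.2428,-7.7124) sweep=162.9433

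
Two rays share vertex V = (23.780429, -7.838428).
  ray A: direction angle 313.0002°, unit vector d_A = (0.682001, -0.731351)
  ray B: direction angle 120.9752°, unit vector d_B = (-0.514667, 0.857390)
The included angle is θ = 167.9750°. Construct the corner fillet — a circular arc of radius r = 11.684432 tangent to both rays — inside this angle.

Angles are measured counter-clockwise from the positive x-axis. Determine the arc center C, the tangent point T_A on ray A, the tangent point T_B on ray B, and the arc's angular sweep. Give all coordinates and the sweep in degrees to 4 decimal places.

center=(33.1652,-0.7697) T_A=(24.6197,-8.7385) T_B=(23.1470,-6.7833) sweep=12.0250

bisector direction at 36.9877° = (0.798765,0.601644)
center distance |VC| = r/sin(θ/2) = 11.684432/sin(83.9875°) = 11.749063
C = V + |VC|·bis = (33.1652,-0.7697)
T_A = V + ((C−V)·d_A)·d_A = V + 1.2307·d_A = (24.6197,-8.7385)
T_B = V + ((C−V)·d_B)·d_B = V + 1.2307·d_B = (23.1470,-6.7833)
sweep = 180° − θ = 12.0250°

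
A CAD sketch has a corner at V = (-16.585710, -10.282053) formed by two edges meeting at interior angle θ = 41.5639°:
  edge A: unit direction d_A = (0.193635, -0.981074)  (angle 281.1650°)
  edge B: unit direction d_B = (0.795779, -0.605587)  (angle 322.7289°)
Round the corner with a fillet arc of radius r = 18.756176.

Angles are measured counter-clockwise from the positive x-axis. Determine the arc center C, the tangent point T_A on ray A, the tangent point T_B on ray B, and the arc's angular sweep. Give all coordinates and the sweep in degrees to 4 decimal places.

bisector direction at 301.9470° = (0.529134,-0.848538)
center distance |VC| = r/sin(θ/2) = 18.756176/sin(20.7819°) = 52.862227
C = V + |VC|·bis = (11.3855,-55.1377)
T_A = V + ((C−V)·d_A)·d_A = V + 49.4229·d_A = (-7.0157,-58.7695)
T_B = V + ((C−V)·d_B)·d_B = V + 49.4229·d_B = (22.7440,-40.2119)
sweep = 180° − θ = 138.4361°

center=(11.3855,-55.1377) T_A=(-7.0157,-58.7695) T_B=(22.7440,-40.2119) sweep=138.4361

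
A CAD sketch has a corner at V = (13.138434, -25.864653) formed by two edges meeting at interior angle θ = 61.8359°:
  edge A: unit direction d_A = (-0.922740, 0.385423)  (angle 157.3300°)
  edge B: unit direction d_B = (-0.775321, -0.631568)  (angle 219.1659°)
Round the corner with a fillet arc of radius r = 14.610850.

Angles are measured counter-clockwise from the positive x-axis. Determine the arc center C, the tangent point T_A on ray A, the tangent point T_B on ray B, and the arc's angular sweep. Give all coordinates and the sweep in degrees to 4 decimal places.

center=(-15.0037,-29.9440) T_A=(-9.3724,-16.4620) T_B=(-5.7760,-41.2721) sweep=118.1641

bisector direction at 188.2480° = (-0.989657,-0.143457)
center distance |VC| = r/sin(θ/2) = 14.610850/sin(30.9180°) = 28.436287
C = V + |VC|·bis = (-15.0037,-29.9440)
T_A = V + ((C−V)·d_A)·d_A = V + 24.3956·d_A = (-9.3724,-16.4620)
T_B = V + ((C−V)·d_B)·d_B = V + 24.3956·d_B = (-5.7760,-41.2721)
sweep = 180° − θ = 118.1641°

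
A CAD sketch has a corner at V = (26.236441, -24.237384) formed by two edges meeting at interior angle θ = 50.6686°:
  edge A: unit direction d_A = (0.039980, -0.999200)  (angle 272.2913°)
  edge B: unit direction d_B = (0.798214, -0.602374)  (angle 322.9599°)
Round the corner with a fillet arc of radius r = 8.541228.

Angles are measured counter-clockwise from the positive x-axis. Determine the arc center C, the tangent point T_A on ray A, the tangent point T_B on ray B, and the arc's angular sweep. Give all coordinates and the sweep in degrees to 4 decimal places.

center=(35.4921,-41.9226) T_A=(26.9577,-42.2641) T_B=(40.6371,-35.1049) sweep=129.3314

bisector direction at 297.6256° = (0.463692,-0.885996)
center distance |VC| = r/sin(θ/2) = 8.541228/sin(25.3343°) = 19.960850
C = V + |VC|·bis = (35.4921,-41.9226)
T_A = V + ((C−V)·d_A)·d_A = V + 18.0411·d_A = (26.9577,-42.2641)
T_B = V + ((C−V)·d_B)·d_B = V + 18.0411·d_B = (40.6371,-35.1049)
sweep = 180° − θ = 129.3314°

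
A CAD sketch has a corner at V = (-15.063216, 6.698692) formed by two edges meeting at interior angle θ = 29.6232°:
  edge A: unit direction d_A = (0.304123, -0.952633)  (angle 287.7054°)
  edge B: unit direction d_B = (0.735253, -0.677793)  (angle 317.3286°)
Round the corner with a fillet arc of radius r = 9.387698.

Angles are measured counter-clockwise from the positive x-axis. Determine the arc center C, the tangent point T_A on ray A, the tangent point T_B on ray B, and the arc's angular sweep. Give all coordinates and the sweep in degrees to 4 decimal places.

center=(4.6768,-24.2666) T_A=(-4.2663,-27.1216) T_B=(11.0397,-17.3642) sweep=150.3768

bisector direction at 302.5170° = (0.537550,-0.843232)
center distance |VC| = r/sin(θ/2) = 9.387698/sin(14.8116°) = 36.722121
C = V + |VC|·bis = (4.6768,-24.2666)
T_A = V + ((C−V)·d_A)·d_A = V + 35.5019·d_A = (-4.2663,-27.1216)
T_B = V + ((C−V)·d_B)·d_B = V + 35.5019·d_B = (11.0397,-17.3642)
sweep = 180° − θ = 150.3768°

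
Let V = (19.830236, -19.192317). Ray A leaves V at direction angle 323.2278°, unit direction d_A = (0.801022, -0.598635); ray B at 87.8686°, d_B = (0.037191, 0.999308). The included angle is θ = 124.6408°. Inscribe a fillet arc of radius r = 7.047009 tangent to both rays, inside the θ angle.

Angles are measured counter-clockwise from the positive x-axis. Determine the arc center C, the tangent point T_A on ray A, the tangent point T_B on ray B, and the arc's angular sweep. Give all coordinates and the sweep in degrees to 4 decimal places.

bisector direction at 25.5482° = (0.902223,0.431270)
center distance |VC| = r/sin(θ/2) = 7.047009/sin(62.3204°) = 7.957695
C = V + |VC|·bis = (27.0098,-15.7604)
T_A = V + ((C−V)·d_A)·d_A = V + 3.6966·d_A = (22.7913,-21.4052)
T_B = V + ((C−V)·d_B)·d_B = V + 3.6966·d_B = (19.9677,-15.4983)
sweep = 180° − θ = 55.3592°

center=(27.0098,-15.7604) T_A=(22.7913,-21.4052) T_B=(19.9677,-15.4983) sweep=55.3592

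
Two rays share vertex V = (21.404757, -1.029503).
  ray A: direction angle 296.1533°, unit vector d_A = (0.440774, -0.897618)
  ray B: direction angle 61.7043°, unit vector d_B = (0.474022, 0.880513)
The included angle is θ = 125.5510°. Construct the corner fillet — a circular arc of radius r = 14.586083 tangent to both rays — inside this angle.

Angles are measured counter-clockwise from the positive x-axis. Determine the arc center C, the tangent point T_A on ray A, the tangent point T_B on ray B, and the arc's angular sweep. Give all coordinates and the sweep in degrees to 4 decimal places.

center=(37.8051,-1.3362) T_A=(24.7124,-7.7653) T_B=(24.9619,5.5780) sweep=54.4490

bisector direction at 358.9288° = (0.999825,-0.018695)
center distance |VC| = r/sin(θ/2) = 14.586083/sin(62.7755°) = 16.403218
C = V + |VC|·bis = (37.8051,-1.3362)
T_A = V + ((C−V)·d_A)·d_A = V + 7.5041·d_A = (24.7124,-7.7653)
T_B = V + ((C−V)·d_B)·d_B = V + 7.5041·d_B = (24.9619,5.5780)
sweep = 180° − θ = 54.4490°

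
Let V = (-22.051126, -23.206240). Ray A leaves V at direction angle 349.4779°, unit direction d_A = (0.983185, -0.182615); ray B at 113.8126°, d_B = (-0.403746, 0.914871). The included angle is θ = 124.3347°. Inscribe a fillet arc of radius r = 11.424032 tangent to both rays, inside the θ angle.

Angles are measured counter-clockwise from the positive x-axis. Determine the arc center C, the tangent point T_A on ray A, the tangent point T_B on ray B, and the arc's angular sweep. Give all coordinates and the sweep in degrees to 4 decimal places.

center=(-14.0348,-13.0758) T_A=(-16.1210,-24.3077) T_B=(-24.4863,-17.6882) sweep=55.6653

bisector direction at 51.6452° = (0.620529,0.784184)
center distance |VC| = r/sin(θ/2) = 11.424032/sin(62.1673°) = 12.918509
C = V + |VC|·bis = (-14.0348,-13.0758)
T_A = V + ((C−V)·d_A)·d_A = V + 6.0315·d_A = (-16.1210,-24.3077)
T_B = V + ((C−V)·d_B)·d_B = V + 6.0315·d_B = (-24.4863,-17.6882)
sweep = 180° − θ = 55.6653°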